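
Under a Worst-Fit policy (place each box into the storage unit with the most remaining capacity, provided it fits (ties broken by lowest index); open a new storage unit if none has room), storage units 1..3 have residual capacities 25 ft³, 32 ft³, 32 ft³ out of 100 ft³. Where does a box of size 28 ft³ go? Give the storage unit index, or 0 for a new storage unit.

Storage units with room: storage unit 2 (32 ft³), storage unit 3 (32 ft³).
Most room is storage unit 2 with 32 ft³ free.

2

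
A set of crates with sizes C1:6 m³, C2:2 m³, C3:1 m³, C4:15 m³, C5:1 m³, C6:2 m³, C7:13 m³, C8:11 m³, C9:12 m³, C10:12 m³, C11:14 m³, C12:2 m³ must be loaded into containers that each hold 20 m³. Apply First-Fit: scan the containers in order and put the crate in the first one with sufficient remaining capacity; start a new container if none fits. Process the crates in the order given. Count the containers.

7 containers

C1 (6 m³) → container 1 (remaining 14 m³)
C2 (2 m³) → container 1 (remaining 12 m³)
C3 (1 m³) → container 1 (remaining 11 m³)
C4 (15 m³) → container 2 (remaining 5 m³)
C5 (1 m³) → container 1 (remaining 10 m³)
C6 (2 m³) → container 1 (remaining 8 m³)
C7 (13 m³) → container 3 (remaining 7 m³)
C8 (11 m³) → container 4 (remaining 9 m³)
C9 (12 m³) → container 5 (remaining 8 m³)
C10 (12 m³) → container 6 (remaining 8 m³)
C11 (14 m³) → container 7 (remaining 6 m³)
C12 (2 m³) → container 1 (remaining 6 m³)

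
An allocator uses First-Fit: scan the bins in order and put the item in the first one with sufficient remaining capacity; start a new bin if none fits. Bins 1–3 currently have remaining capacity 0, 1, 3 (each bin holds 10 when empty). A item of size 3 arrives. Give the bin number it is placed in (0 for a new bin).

3

Bins with room: bin 3 (3).
The first with room is bin 3.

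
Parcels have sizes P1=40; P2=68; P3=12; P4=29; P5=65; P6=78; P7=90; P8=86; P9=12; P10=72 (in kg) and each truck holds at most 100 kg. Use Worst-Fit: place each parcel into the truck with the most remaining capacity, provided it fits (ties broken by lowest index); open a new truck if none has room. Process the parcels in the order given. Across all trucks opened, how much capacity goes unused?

148

P1 (40 kg) → truck 1 (remaining 60 kg)
P2 (68 kg) → truck 2 (remaining 32 kg)
P3 (12 kg) → truck 1 (remaining 48 kg)
P4 (29 kg) → truck 1 (remaining 19 kg)
P5 (65 kg) → truck 3 (remaining 35 kg)
P6 (78 kg) → truck 4 (remaining 22 kg)
P7 (90 kg) → truck 5 (remaining 10 kg)
P8 (86 kg) → truck 6 (remaining 14 kg)
P9 (12 kg) → truck 3 (remaining 23 kg)
P10 (72 kg) → truck 7 (remaining 28 kg)
7 trucks × 100 kg = 700 kg; used 552 kg; unused 148 kg.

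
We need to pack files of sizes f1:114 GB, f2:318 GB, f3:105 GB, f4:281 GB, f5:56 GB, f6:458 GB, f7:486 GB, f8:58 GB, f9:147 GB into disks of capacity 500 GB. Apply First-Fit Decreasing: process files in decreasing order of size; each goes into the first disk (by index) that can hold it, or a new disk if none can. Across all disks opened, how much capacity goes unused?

477

Sorted descending: 486, 458, 318, 281, 147, 114, 105, 58, 56.
Put 486 GB in disk 1; 14 GB remain.
Put 458 GB in disk 2; 42 GB remain.
Put 318 GB in disk 3; 182 GB remain.
Put 281 GB in disk 4; 219 GB remain.
Put 147 GB in disk 3; 35 GB remain.
Put 114 GB in disk 4; 105 GB remain.
Put 105 GB in disk 4; 0 GB remain.
Put 58 GB in disk 5; 442 GB remain.
Put 56 GB in disk 5; 386 GB remain.
5 disks × 500 GB = 2500 GB; used 2023 GB; unused 477 GB.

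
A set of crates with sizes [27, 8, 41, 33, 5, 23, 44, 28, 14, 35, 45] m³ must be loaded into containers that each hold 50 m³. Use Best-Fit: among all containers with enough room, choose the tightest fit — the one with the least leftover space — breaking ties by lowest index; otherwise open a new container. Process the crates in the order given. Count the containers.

8

27 m³ → container 1 (remaining 23 m³)
8 m³ → container 1 (remaining 15 m³)
41 m³ → container 2 (remaining 9 m³)
33 m³ → container 3 (remaining 17 m³)
5 m³ → container 2 (remaining 4 m³)
23 m³ → container 4 (remaining 27 m³)
44 m³ → container 5 (remaining 6 m³)
28 m³ → container 6 (remaining 22 m³)
14 m³ → container 1 (remaining 1 m³)
35 m³ → container 7 (remaining 15 m³)
45 m³ → container 8 (remaining 5 m³)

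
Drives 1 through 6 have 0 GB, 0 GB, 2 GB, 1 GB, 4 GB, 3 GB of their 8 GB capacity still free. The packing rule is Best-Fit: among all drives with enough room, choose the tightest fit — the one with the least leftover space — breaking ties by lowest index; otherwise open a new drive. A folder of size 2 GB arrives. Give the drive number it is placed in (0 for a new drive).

3

Drives with room: drive 3 (2 GB), drive 5 (4 GB), drive 6 (3 GB).
Tightest fit is drive 3 with 2 GB free.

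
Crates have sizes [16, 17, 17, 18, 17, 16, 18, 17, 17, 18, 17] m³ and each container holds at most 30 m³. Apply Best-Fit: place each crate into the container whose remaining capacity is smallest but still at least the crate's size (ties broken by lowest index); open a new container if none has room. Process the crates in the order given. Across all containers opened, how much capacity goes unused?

142

Put 16 m³ in container 1; 14 m³ remain.
Put 17 m³ in container 2; 13 m³ remain.
Put 17 m³ in container 3; 13 m³ remain.
Put 18 m³ in container 4; 12 m³ remain.
Put 17 m³ in container 5; 13 m³ remain.
Put 16 m³ in container 6; 14 m³ remain.
Put 18 m³ in container 7; 12 m³ remain.
Put 17 m³ in container 8; 13 m³ remain.
Put 17 m³ in container 9; 13 m³ remain.
Put 18 m³ in container 10; 12 m³ remain.
Put 17 m³ in container 11; 13 m³ remain.
11 containers × 30 m³ = 330 m³; used 188 m³; unused 142 m³.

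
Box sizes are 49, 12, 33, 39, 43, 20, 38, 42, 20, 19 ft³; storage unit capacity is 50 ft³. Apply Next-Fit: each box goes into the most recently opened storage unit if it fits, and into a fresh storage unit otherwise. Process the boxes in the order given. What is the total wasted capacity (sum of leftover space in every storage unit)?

storage unit 1: place 49 ft³, 1 ft³ left
storage unit 2: place 12 ft³, 38 ft³ left
storage unit 2: place 33 ft³, 5 ft³ left
storage unit 3: place 39 ft³, 11 ft³ left
storage unit 4: place 43 ft³, 7 ft³ left
storage unit 5: place 20 ft³, 30 ft³ left
storage unit 6: place 38 ft³, 12 ft³ left
storage unit 7: place 42 ft³, 8 ft³ left
storage unit 8: place 20 ft³, 30 ft³ left
storage unit 8: place 19 ft³, 11 ft³ left
8 storage units × 50 ft³ = 400 ft³; used 315 ft³; unused 85 ft³.

85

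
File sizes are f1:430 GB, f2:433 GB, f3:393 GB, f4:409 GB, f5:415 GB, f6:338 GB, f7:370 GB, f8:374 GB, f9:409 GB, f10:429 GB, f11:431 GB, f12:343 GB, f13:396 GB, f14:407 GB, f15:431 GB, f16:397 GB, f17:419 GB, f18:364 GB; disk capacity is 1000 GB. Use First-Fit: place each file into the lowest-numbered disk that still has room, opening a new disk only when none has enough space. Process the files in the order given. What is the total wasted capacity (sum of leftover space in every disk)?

disk 1: place f1 (430 GB), 570 GB left
disk 1: place f2 (433 GB), 137 GB left
disk 2: place f3 (393 GB), 607 GB left
disk 2: place f4 (409 GB), 198 GB left
disk 3: place f5 (415 GB), 585 GB left
disk 3: place f6 (338 GB), 247 GB left
disk 4: place f7 (370 GB), 630 GB left
disk 4: place f8 (374 GB), 256 GB left
disk 5: place f9 (409 GB), 591 GB left
disk 5: place f10 (429 GB), 162 GB left
disk 6: place f11 (431 GB), 569 GB left
disk 6: place f12 (343 GB), 226 GB left
disk 7: place f13 (396 GB), 604 GB left
disk 7: place f14 (407 GB), 197 GB left
disk 8: place f15 (431 GB), 569 GB left
disk 8: place f16 (397 GB), 172 GB left
disk 9: place f17 (419 GB), 581 GB left
disk 9: place f18 (364 GB), 217 GB left
9 disks × 1000 GB = 9000 GB; used 7188 GB; unused 1812 GB.

1812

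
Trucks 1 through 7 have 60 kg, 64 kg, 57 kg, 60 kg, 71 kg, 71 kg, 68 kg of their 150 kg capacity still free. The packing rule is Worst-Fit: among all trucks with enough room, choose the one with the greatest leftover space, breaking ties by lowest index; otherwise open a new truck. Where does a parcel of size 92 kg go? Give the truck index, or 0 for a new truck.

0

No truck has ≥ 92 kg free, so a new truck is opened.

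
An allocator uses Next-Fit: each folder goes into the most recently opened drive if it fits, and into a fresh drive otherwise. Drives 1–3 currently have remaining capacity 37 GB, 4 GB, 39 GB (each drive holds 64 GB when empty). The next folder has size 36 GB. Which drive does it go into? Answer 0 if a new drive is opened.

Next-Fit only looks at drive 3, which has 39 GB free.
36 GB fits there.

3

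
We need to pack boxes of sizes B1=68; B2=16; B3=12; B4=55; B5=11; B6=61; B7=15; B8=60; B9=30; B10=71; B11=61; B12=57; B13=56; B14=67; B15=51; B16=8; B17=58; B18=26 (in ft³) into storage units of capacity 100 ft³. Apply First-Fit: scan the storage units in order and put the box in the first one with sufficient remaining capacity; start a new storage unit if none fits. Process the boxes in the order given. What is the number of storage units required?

11 storage units

storage unit 1: place B1 (68 ft³), 32 ft³ left
storage unit 1: place B2 (16 ft³), 16 ft³ left
storage unit 1: place B3 (12 ft³), 4 ft³ left
storage unit 2: place B4 (55 ft³), 45 ft³ left
storage unit 2: place B5 (11 ft³), 34 ft³ left
storage unit 3: place B6 (61 ft³), 39 ft³ left
storage unit 2: place B7 (15 ft³), 19 ft³ left
storage unit 4: place B8 (60 ft³), 40 ft³ left
storage unit 3: place B9 (30 ft³), 9 ft³ left
storage unit 5: place B10 (71 ft³), 29 ft³ left
storage unit 6: place B11 (61 ft³), 39 ft³ left
storage unit 7: place B12 (57 ft³), 43 ft³ left
storage unit 8: place B13 (56 ft³), 44 ft³ left
storage unit 9: place B14 (67 ft³), 33 ft³ left
storage unit 10: place B15 (51 ft³), 49 ft³ left
storage unit 2: place B16 (8 ft³), 11 ft³ left
storage unit 11: place B17 (58 ft³), 42 ft³ left
storage unit 4: place B18 (26 ft³), 14 ft³ left
Final storage units: [68,16,12] [55,11,15,8] [61,30] [60,26] [71] [61] [57] [56] [67] [51] [58].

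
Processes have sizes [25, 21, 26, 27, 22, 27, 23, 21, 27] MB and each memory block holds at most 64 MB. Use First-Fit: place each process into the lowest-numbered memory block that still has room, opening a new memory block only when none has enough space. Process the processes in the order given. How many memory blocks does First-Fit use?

5 memory blocks

25 MB → memory block 1 (remaining 39 MB)
21 MB → memory block 1 (remaining 18 MB)
26 MB → memory block 2 (remaining 38 MB)
27 MB → memory block 2 (remaining 11 MB)
22 MB → memory block 3 (remaining 42 MB)
27 MB → memory block 3 (remaining 15 MB)
23 MB → memory block 4 (remaining 41 MB)
21 MB → memory block 4 (remaining 20 MB)
27 MB → memory block 5 (remaining 37 MB)
Final memory blocks: [25,21] [26,27] [22,27] [23,21] [27].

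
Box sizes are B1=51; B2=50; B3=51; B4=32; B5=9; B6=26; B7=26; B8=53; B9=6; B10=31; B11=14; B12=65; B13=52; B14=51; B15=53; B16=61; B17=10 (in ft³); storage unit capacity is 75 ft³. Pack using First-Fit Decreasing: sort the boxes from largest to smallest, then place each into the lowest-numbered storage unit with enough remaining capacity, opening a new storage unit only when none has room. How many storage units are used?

11 storage units

Sorted descending: 65, 61, 53, 53, 52, 51, 51, 51, 50, 32, 31, 26, 26, 14, 10, 9, 6.
65 ft³ → storage unit 1 (remaining 10 ft³)
61 ft³ → storage unit 2 (remaining 14 ft³)
53 ft³ → storage unit 3 (remaining 22 ft³)
53 ft³ → storage unit 4 (remaining 22 ft³)
52 ft³ → storage unit 5 (remaining 23 ft³)
51 ft³ → storage unit 6 (remaining 24 ft³)
51 ft³ → storage unit 7 (remaining 24 ft³)
51 ft³ → storage unit 8 (remaining 24 ft³)
50 ft³ → storage unit 9 (remaining 25 ft³)
32 ft³ → storage unit 10 (remaining 43 ft³)
31 ft³ → storage unit 10 (remaining 12 ft³)
26 ft³ → storage unit 11 (remaining 49 ft³)
26 ft³ → storage unit 11 (remaining 23 ft³)
14 ft³ → storage unit 2 (remaining 0 ft³)
10 ft³ → storage unit 1 (remaining 0 ft³)
9 ft³ → storage unit 3 (remaining 13 ft³)
6 ft³ → storage unit 3 (remaining 7 ft³)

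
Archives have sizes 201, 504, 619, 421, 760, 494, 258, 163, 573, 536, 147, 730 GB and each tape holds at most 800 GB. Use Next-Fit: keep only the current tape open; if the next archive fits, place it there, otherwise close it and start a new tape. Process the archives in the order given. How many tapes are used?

Put 201 GB in tape 1; 599 GB remain.
Put 504 GB in tape 1; 95 GB remain.
Put 619 GB in tape 2; 181 GB remain.
Put 421 GB in tape 3; 379 GB remain.
Put 760 GB in tape 4; 40 GB remain.
Put 494 GB in tape 5; 306 GB remain.
Put 258 GB in tape 5; 48 GB remain.
Put 163 GB in tape 6; 637 GB remain.
Put 573 GB in tape 6; 64 GB remain.
Put 536 GB in tape 7; 264 GB remain.
Put 147 GB in tape 7; 117 GB remain.
Put 730 GB in tape 8; 70 GB remain.

8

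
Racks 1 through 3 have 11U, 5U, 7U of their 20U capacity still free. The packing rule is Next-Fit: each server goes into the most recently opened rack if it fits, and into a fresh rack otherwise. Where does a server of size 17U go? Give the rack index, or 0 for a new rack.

0

Next-Fit only looks at rack 3, which has 7U free.
17U does not fit, so a new rack is opened.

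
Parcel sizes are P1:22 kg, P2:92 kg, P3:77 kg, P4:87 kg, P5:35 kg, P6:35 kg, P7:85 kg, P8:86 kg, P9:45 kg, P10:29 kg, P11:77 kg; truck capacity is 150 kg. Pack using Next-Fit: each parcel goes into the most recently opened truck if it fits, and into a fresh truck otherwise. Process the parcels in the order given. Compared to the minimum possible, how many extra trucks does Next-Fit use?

0

Next-Fit: [22,92] [77] [87,35] [35,85] [86,45] [29,77] → 6 trucks.
6 parcels exceed 75 kg (half the capacity), and no two of those can share a truck, so at least 6 trucks are needed.
So 6 is already optimal.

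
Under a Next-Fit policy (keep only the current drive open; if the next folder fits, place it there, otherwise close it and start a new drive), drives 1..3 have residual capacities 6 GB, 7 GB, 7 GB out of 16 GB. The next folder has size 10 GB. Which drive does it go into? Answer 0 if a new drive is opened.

0

Next-Fit only looks at drive 3, which has 7 GB free.
10 GB does not fit, so a new drive is opened.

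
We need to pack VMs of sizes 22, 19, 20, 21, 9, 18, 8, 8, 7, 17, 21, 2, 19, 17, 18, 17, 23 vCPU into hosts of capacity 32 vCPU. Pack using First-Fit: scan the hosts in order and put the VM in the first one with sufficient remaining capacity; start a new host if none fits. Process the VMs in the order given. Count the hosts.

host 1: place 22 vCPU, 10 vCPU left
host 2: place 19 vCPU, 13 vCPU left
host 3: place 20 vCPU, 12 vCPU left
host 4: place 21 vCPU, 11 vCPU left
host 1: place 9 vCPU, 1 vCPU left
host 5: place 18 vCPU, 14 vCPU left
host 2: place 8 vCPU, 5 vCPU left
host 3: place 8 vCPU, 4 vCPU left
host 4: place 7 vCPU, 4 vCPU left
host 6: place 17 vCPU, 15 vCPU left
host 7: place 21 vCPU, 11 vCPU left
host 2: place 2 vCPU, 3 vCPU left
host 8: place 19 vCPU, 13 vCPU left
host 9: place 17 vCPU, 15 vCPU left
host 10: place 18 vCPU, 14 vCPU left
host 11: place 17 vCPU, 15 vCPU left
host 12: place 23 vCPU, 9 vCPU left

12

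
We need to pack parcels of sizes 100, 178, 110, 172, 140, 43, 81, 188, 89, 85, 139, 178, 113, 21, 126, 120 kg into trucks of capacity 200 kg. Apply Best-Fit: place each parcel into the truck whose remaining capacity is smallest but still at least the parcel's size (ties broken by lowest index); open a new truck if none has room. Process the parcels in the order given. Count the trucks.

11

truck 1: place 100 kg, 100 kg left
truck 2: place 178 kg, 22 kg left
truck 3: place 110 kg, 90 kg left
truck 4: place 172 kg, 28 kg left
truck 5: place 140 kg, 60 kg left
truck 5: place 43 kg, 17 kg left
truck 3: place 81 kg, 9 kg left
truck 6: place 188 kg, 12 kg left
truck 1: place 89 kg, 11 kg left
truck 7: place 85 kg, 115 kg left
truck 8: place 139 kg, 61 kg left
truck 9: place 178 kg, 22 kg left
truck 7: place 113 kg, 2 kg left
truck 2: place 21 kg, 1 kg left
truck 10: place 126 kg, 74 kg left
truck 11: place 120 kg, 80 kg left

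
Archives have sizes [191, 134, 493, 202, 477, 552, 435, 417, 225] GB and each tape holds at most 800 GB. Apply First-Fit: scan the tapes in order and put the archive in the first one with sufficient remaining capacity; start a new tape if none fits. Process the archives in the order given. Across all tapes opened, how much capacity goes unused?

191 GB → tape 1 (remaining 609 GB)
134 GB → tape 1 (remaining 475 GB)
493 GB → tape 2 (remaining 307 GB)
202 GB → tape 1 (remaining 273 GB)
477 GB → tape 3 (remaining 323 GB)
552 GB → tape 4 (remaining 248 GB)
435 GB → tape 5 (remaining 365 GB)
417 GB → tape 6 (remaining 383 GB)
225 GB → tape 1 (remaining 48 GB)
6 tapes × 800 GB = 4800 GB; used 3126 GB; unused 1674 GB.

1674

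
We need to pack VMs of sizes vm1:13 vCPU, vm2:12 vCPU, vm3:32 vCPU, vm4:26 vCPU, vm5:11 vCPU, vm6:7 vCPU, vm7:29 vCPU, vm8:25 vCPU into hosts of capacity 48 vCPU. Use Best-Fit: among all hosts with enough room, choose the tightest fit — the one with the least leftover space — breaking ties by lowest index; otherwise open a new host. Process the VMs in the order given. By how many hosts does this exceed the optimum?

1

Best-Fit: [13,12] [32,11] [26,7] [29] [25] → 5 hosts.
Total size 155 vCPU; any packing needs at least ⌈155/48⌉ = 4 hosts.
An optimal packing achieves that bound: [32,13] [29,12,7] [26,11] [25] → 4 hosts.
Excess: 5 − 4 = 1.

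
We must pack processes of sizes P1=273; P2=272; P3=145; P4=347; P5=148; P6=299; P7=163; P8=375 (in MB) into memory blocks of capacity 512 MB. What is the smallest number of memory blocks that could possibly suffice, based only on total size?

4

Total size = 273 + 272 + 145 + 347 + 148 + 299 + 163 + 375 = 2022 MB.
⌈2022 / 512⌉ = 4.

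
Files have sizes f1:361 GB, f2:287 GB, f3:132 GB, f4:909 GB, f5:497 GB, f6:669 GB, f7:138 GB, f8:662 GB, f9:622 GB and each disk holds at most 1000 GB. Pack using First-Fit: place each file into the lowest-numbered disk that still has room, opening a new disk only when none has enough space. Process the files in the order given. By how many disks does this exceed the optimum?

First-Fit: [361,287,132,138] [909] [497] [669] [662] [622] → 6 disks.
Total size 4277 GB; any packing needs at least ⌈4277/1000⌉ = 5 disks.
An optimal packing achieves that bound: [909] [669,287] [662,138,132] [622,361] [497] → 5 disks.
Excess: 6 − 5 = 1.

1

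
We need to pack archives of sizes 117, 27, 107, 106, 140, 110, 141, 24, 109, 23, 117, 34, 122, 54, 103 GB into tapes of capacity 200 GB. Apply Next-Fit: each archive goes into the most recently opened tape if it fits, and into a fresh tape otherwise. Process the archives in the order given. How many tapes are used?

10 tapes

tape 1: place 117 GB, 83 GB left
tape 1: place 27 GB, 56 GB left
tape 2: place 107 GB, 93 GB left
tape 3: place 106 GB, 94 GB left
tape 4: place 140 GB, 60 GB left
tape 5: place 110 GB, 90 GB left
tape 6: place 141 GB, 59 GB left
tape 6: place 24 GB, 35 GB left
tape 7: place 109 GB, 91 GB left
tape 7: place 23 GB, 68 GB left
tape 8: place 117 GB, 83 GB left
tape 8: place 34 GB, 49 GB left
tape 9: place 122 GB, 78 GB left
tape 9: place 54 GB, 24 GB left
tape 10: place 103 GB, 97 GB left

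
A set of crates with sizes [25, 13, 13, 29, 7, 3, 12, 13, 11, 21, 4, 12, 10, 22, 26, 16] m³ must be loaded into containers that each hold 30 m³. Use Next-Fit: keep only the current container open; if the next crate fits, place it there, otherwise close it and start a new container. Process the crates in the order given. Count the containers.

container 1: place 25 m³, 5 m³ left
container 2: place 13 m³, 17 m³ left
container 2: place 13 m³, 4 m³ left
container 3: place 29 m³, 1 m³ left
container 4: place 7 m³, 23 m³ left
container 4: place 3 m³, 20 m³ left
container 4: place 12 m³, 8 m³ left
container 5: place 13 m³, 17 m³ left
container 5: place 11 m³, 6 m³ left
container 6: place 21 m³, 9 m³ left
container 6: place 4 m³, 5 m³ left
container 7: place 12 m³, 18 m³ left
container 7: place 10 m³, 8 m³ left
container 8: place 22 m³, 8 m³ left
container 9: place 26 m³, 4 m³ left
container 10: place 16 m³, 14 m³ left
Final containers: [25] [13,13] [29] [7,3,12] [13,11] [21,4] [12,10] [22] [26] [16].

10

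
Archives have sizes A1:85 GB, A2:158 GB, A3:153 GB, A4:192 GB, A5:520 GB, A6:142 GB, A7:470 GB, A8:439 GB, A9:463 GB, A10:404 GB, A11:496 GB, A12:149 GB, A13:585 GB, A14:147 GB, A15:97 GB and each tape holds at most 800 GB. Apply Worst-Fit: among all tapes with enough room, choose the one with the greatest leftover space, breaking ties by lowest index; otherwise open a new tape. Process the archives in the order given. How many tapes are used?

tape 1: place A1 (85 GB), 715 GB left
tape 1: place A2 (158 GB), 557 GB left
tape 1: place A3 (153 GB), 404 GB left
tape 1: place A4 (192 GB), 212 GB left
tape 2: place A5 (520 GB), 280 GB left
tape 2: place A6 (142 GB), 138 GB left
tape 3: place A7 (470 GB), 330 GB left
tape 4: place A8 (439 GB), 361 GB left
tape 5: place A9 (463 GB), 337 GB left
tape 6: place A10 (404 GB), 396 GB left
tape 7: place A11 (496 GB), 304 GB left
tape 6: place A12 (149 GB), 247 GB left
tape 8: place A13 (585 GB), 215 GB left
tape 4: place A14 (147 GB), 214 GB left
tape 5: place A15 (97 GB), 240 GB left

8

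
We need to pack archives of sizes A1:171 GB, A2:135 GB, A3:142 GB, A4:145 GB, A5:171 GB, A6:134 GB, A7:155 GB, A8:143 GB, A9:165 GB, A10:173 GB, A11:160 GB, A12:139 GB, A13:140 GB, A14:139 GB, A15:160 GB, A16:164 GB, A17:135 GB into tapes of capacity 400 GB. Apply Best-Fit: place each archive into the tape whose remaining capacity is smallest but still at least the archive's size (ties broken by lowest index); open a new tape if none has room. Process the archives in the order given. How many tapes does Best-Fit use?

9

A1 (171 GB) → tape 1 (remaining 229 GB)
A2 (135 GB) → tape 1 (remaining 94 GB)
A3 (142 GB) → tape 2 (remaining 258 GB)
A4 (145 GB) → tape 2 (remaining 113 GB)
A5 (171 GB) → tape 3 (remaining 229 GB)
A6 (134 GB) → tape 3 (remaining 95 GB)
A7 (155 GB) → tape 4 (remaining 245 GB)
A8 (143 GB) → tape 4 (remaining 102 GB)
A9 (165 GB) → tape 5 (remaining 235 GB)
A10 (173 GB) → tape 5 (remaining 62 GB)
A11 (160 GB) → tape 6 (remaining 240 GB)
A12 (139 GB) → tape 6 (remaining 101 GB)
A13 (140 GB) → tape 7 (remaining 260 GB)
A14 (139 GB) → tape 7 (remaining 121 GB)
A15 (160 GB) → tape 8 (remaining 240 GB)
A16 (164 GB) → tape 8 (remaining 76 GB)
A17 (135 GB) → tape 9 (remaining 265 GB)
Final tapes: [171,135] [142,145] [171,134] [155,143] [165,173] [160,139] [140,139] [160,164] [135].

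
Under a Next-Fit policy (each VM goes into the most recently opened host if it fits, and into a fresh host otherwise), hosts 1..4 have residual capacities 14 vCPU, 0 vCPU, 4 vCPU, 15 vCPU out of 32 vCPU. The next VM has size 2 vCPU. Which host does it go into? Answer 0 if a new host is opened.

Next-Fit only looks at host 4, which has 15 vCPU free.
2 vCPU fits there.

4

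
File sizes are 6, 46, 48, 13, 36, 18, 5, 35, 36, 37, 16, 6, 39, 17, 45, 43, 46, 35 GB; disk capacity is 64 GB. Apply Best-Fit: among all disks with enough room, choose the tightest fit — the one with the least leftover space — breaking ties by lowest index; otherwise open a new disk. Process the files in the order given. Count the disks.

11

disk 1: place 6 GB, 58 GB left
disk 1: place 46 GB, 12 GB left
disk 2: place 48 GB, 16 GB left
disk 2: place 13 GB, 3 GB left
disk 3: place 36 GB, 28 GB left
disk 3: place 18 GB, 10 GB left
disk 3: place 5 GB, 5 GB left
disk 4: place 35 GB, 29 GB left
disk 5: place 36 GB, 28 GB left
disk 6: place 37 GB, 27 GB left
disk 6: place 16 GB, 11 GB left
disk 6: place 6 GB, 5 GB left
disk 7: place 39 GB, 25 GB left
disk 7: place 17 GB, 8 GB left
disk 8: place 45 GB, 19 GB left
disk 9: place 43 GB, 21 GB left
disk 10: place 46 GB, 18 GB left
disk 11: place 35 GB, 29 GB left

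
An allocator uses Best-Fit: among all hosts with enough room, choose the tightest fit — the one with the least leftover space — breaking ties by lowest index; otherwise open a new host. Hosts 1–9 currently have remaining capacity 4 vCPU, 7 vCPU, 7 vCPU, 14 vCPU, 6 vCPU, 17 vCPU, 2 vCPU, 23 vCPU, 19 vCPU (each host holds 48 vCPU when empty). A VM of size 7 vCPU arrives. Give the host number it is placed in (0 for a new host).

2

Hosts with room: host 2 (7 vCPU), host 3 (7 vCPU), host 4 (14 vCPU), host 6 (17 vCPU), host 8 (23 vCPU), host 9 (19 vCPU).
Tightest fit is host 2 with 7 vCPU free.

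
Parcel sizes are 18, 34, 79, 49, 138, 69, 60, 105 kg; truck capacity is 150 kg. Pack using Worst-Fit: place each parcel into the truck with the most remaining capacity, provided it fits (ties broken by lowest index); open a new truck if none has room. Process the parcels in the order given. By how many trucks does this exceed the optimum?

1

Worst-Fit: [18,34,79] [49,69] [138] [60] [105] → 5 trucks.
Total size 552 kg; any packing needs at least ⌈552/150⌉ = 4 trucks.
An optimal packing achieves that bound: [138] [105,34] [79,69] [60,49,18] → 4 trucks.
Excess: 5 − 4 = 1.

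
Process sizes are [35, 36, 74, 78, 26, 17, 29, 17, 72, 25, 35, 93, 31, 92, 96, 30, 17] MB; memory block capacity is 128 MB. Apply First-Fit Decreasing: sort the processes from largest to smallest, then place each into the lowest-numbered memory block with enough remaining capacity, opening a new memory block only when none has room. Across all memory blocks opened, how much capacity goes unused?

93

Sorted descending: 96, 93, 92, 78, 74, 72, 36, 35, 35, 31, 30, 29, 26, 25, 17, 17, 17.
memory block 1: place 96 MB, 32 MB left
memory block 2: place 93 MB, 35 MB left
memory block 3: place 92 MB, 36 MB left
memory block 4: place 78 MB, 50 MB left
memory block 5: place 74 MB, 54 MB left
memory block 6: place 72 MB, 56 MB left
memory block 3: place 36 MB, 0 MB left
memory block 2: place 35 MB, 0 MB left
memory block 4: place 35 MB, 15 MB left
memory block 1: place 31 MB, 1 MB left
memory block 5: place 30 MB, 24 MB left
memory block 6: place 29 MB, 27 MB left
memory block 6: place 26 MB, 1 MB left
memory block 7: place 25 MB, 103 MB left
memory block 5: place 17 MB, 7 MB left
memory block 7: place 17 MB, 86 MB left
memory block 7: place 17 MB, 69 MB left
7 memory blocks × 128 MB = 896 MB; used 803 MB; unused 93 MB.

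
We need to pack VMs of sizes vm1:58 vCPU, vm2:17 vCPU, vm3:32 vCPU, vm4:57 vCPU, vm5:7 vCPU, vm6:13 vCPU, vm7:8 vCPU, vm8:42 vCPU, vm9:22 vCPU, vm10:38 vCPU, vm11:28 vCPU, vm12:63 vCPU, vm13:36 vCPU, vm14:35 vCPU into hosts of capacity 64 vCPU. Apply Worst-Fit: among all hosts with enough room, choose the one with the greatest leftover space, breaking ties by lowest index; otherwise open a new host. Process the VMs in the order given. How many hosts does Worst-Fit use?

Put vm1 (58 vCPU) in host 1; 6 vCPU remain.
Put vm2 (17 vCPU) in host 2; 47 vCPU remain.
Put vm3 (32 vCPU) in host 2; 15 vCPU remain.
Put vm4 (57 vCPU) in host 3; 7 vCPU remain.
Put vm5 (7 vCPU) in host 2; 8 vCPU remain.
Put vm6 (13 vCPU) in host 4; 51 vCPU remain.
Put vm7 (8 vCPU) in host 4; 43 vCPU remain.
Put vm8 (42 vCPU) in host 4; 1 vCPU remain.
Put vm9 (22 vCPU) in host 5; 42 vCPU remain.
Put vm10 (38 vCPU) in host 5; 4 vCPU remain.
Put vm11 (28 vCPU) in host 6; 36 vCPU remain.
Put vm12 (63 vCPU) in host 7; 1 vCPU remain.
Put vm13 (36 vCPU) in host 6; 0 vCPU remain.
Put vm14 (35 vCPU) in host 8; 29 vCPU remain.
Final hosts: [58] [17,32,7] [57] [13,8,42] [22,38] [28,36] [63] [35].

8 hosts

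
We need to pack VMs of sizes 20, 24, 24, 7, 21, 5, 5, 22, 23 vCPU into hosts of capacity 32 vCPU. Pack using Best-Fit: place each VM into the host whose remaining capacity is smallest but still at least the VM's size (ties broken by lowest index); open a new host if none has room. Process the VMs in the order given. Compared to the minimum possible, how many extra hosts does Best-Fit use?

0

Best-Fit: [20] [24,7] [24,5] [21,5] [22] [23] → 6 hosts.
6 VMs exceed 16 vCPU (half the capacity), and no two of those can share a host, so at least 6 hosts are needed.
So 6 is already optimal.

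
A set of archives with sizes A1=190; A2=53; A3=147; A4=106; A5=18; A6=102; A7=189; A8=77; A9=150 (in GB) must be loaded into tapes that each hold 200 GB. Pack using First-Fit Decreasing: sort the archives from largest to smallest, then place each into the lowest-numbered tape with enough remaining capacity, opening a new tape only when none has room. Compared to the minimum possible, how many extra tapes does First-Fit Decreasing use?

0

First-Fit Decreasing: [190] [189] [150,18] [147,53] [106,77] [102] → 6 tapes.
Total size 1032 GB; any packing needs at least ⌈1032/200⌉ = 6 tapes.
So 6 is already optimal.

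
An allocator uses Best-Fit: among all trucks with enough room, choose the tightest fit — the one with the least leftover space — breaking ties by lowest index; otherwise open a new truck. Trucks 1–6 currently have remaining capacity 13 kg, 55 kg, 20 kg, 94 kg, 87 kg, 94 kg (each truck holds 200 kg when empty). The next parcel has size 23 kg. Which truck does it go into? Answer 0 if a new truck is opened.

Trucks with room: truck 2 (55 kg), truck 4 (94 kg), truck 5 (87 kg), truck 6 (94 kg).
Tightest fit is truck 2 with 55 kg free.

2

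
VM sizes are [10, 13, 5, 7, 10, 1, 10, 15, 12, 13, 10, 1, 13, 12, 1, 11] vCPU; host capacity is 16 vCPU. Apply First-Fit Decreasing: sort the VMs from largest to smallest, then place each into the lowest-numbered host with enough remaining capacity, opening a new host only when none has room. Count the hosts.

Sorted descending: 15, 13, 13, 13, 12, 12, 11, 10, 10, 10, 10, 7, 5, 1, 1, 1.
Put 15 vCPU in host 1; 1 vCPU remain.
Put 13 vCPU in host 2; 3 vCPU remain.
Put 13 vCPU in host 3; 3 vCPU remain.
Put 13 vCPU in host 4; 3 vCPU remain.
Put 12 vCPU in host 5; 4 vCPU remain.
Put 12 vCPU in host 6; 4 vCPU remain.
Put 11 vCPU in host 7; 5 vCPU remain.
Put 10 vCPU in host 8; 6 vCPU remain.
Put 10 vCPU in host 9; 6 vCPU remain.
Put 10 vCPU in host 10; 6 vCPU remain.
Put 10 vCPU in host 11; 6 vCPU remain.
Put 7 vCPU in host 12; 9 vCPU remain.
Put 5 vCPU in host 7; 0 vCPU remain.
Put 1 vCPU in host 1; 0 vCPU remain.
Put 1 vCPU in host 2; 2 vCPU remain.
Put 1 vCPU in host 2; 1 vCPU remain.
Final hosts: [15,1] [13,1,1] [13] [13] [12] [12] [11,5] [10] [10] [10] [10] [7].

12 hosts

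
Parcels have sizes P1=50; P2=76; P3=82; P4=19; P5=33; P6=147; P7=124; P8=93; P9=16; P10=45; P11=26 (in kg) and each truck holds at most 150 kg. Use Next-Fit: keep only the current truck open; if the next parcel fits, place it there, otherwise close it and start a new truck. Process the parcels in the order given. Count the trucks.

truck 1: place P1 (50 kg), 100 kg left
truck 1: place P2 (76 kg), 24 kg left
truck 2: place P3 (82 kg), 68 kg left
truck 2: place P4 (19 kg), 49 kg left
truck 2: place P5 (33 kg), 16 kg left
truck 3: place P6 (147 kg), 3 kg left
truck 4: place P7 (124 kg), 26 kg left
truck 5: place P8 (93 kg), 57 kg left
truck 5: place P9 (16 kg), 41 kg left
truck 6: place P10 (45 kg), 105 kg left
truck 6: place P11 (26 kg), 79 kg left
Final trucks: [50,76] [82,19,33] [147] [124] [93,16] [45,26].

6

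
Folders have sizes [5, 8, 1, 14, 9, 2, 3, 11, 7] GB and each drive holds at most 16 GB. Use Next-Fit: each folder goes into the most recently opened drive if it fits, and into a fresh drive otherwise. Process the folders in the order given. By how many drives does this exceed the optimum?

Next-Fit: [5,8,1] [14] [9,2,3] [11] [7] → 5 drives.
Total size 60 GB; any packing needs at least ⌈60/16⌉ = 4 drives.
An optimal packing achieves that bound: [14,2] [11,5] [9,7] [8,3,1] → 4 drives.
Excess: 5 − 4 = 1.

1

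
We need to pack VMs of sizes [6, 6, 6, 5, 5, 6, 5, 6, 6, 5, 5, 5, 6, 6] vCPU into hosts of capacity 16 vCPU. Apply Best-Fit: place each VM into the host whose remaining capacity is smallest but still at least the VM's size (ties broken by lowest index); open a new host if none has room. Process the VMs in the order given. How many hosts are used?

6 hosts

Put 6 vCPU in host 1; 10 vCPU remain.
Put 6 vCPU in host 1; 4 vCPU remain.
Put 6 vCPU in host 2; 10 vCPU remain.
Put 5 vCPU in host 2; 5 vCPU remain.
Put 5 vCPU in host 2; 0 vCPU remain.
Put 6 vCPU in host 3; 10 vCPU remain.
Put 5 vCPU in host 3; 5 vCPU remain.
Put 6 vCPU in host 4; 10 vCPU remain.
Put 6 vCPU in host 4; 4 vCPU remain.
Put 5 vCPU in host 3; 0 vCPU remain.
Put 5 vCPU in host 5; 11 vCPU remain.
Put 5 vCPU in host 5; 6 vCPU remain.
Put 6 vCPU in host 5; 0 vCPU remain.
Put 6 vCPU in host 6; 10 vCPU remain.
Final hosts: [6,6] [6,5,5] [6,5,5] [6,6] [5,5,6] [6].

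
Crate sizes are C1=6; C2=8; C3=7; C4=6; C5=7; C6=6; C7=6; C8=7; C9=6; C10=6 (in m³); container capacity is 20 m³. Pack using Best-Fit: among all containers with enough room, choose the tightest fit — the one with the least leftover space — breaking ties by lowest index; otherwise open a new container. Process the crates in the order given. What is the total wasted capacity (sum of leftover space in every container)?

15

C1 (6 m³) → container 1 (remaining 14 m³)
C2 (8 m³) → container 1 (remaining 6 m³)
C3 (7 m³) → container 2 (remaining 13 m³)
C4 (6 m³) → container 1 (remaining 0 m³)
C5 (7 m³) → container 2 (remaining 6 m³)
C6 (6 m³) → container 2 (remaining 0 m³)
C7 (6 m³) → container 3 (remaining 14 m³)
C8 (7 m³) → container 3 (remaining 7 m³)
C9 (6 m³) → container 3 (remaining 1 m³)
C10 (6 m³) → container 4 (remaining 14 m³)
4 containers × 20 m³ = 80 m³; used 65 m³; unused 15 m³.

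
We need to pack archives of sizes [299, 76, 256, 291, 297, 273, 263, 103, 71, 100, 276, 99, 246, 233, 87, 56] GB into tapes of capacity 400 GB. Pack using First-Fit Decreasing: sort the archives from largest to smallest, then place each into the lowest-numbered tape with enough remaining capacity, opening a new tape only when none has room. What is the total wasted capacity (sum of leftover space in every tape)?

574

Sorted descending: 299, 297, 291, 276, 273, 263, 256, 246, 233, 103, 100, 99, 87, 76, 71, 56.
299 GB → tape 1 (remaining 101 GB)
297 GB → tape 2 (remaining 103 GB)
291 GB → tape 3 (remaining 109 GB)
276 GB → tape 4 (remaining 124 GB)
273 GB → tape 5 (remaining 127 GB)
263 GB → tape 6 (remaining 137 GB)
256 GB → tape 7 (remaining 144 GB)
246 GB → tape 8 (remaining 154 GB)
233 GB → tape 9 (remaining 167 GB)
103 GB → tape 2 (remaining 0 GB)
100 GB → tape 1 (remaining 1 GB)
99 GB → tape 3 (remaining 10 GB)
87 GB → tape 4 (remaining 37 GB)
76 GB → tape 5 (remaining 51 GB)
71 GB → tape 6 (remaining 66 GB)
56 GB → tape 6 (remaining 10 GB)
9 tapes × 400 GB = 3600 GB; used 3026 GB; unused 574 GB.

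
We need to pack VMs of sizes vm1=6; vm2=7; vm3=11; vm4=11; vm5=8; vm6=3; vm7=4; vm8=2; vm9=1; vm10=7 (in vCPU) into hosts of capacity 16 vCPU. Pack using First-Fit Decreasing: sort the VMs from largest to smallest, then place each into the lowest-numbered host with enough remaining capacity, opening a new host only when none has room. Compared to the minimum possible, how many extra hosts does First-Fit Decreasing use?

0

First-Fit Decreasing: [11,4,1] [11,3,2] [8,7] [7,6] → 4 hosts.
Total size 60 vCPU; any packing needs at least ⌈60/16⌉ = 4 hosts.
So 4 is already optimal.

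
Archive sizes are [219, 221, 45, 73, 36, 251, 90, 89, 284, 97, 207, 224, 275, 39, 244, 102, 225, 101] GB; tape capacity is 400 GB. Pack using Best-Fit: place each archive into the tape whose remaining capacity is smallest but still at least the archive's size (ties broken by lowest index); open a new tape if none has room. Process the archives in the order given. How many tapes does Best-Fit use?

9 tapes

Put 219 GB in tape 1; 181 GB remain.
Put 221 GB in tape 2; 179 GB remain.
Put 45 GB in tape 2; 134 GB remain.
Put 73 GB in tape 2; 61 GB remain.
Put 36 GB in tape 2; 25 GB remain.
Put 251 GB in tape 3; 149 GB remain.
Put 90 GB in tape 3; 59 GB remain.
Put 89 GB in tape 1; 92 GB remain.
Put 284 GB in tape 4; 116 GB remain.
Put 97 GB in tape 4; 19 GB remain.
Put 207 GB in tape 5; 193 GB remain.
Put 224 GB in tape 6; 176 GB remain.
Put 275 GB in tape 7; 125 GB remain.
Put 39 GB in tape 3; 20 GB remain.
Put 244 GB in tape 8; 156 GB remain.
Put 102 GB in tape 7; 23 GB remain.
Put 225 GB in tape 9; 175 GB remain.
Put 101 GB in tape 8; 55 GB remain.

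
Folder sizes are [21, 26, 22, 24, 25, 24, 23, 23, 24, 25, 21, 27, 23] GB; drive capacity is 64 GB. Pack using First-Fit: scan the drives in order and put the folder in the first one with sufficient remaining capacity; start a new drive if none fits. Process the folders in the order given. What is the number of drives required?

21 GB → drive 1 (remaining 43 GB)
26 GB → drive 1 (remaining 17 GB)
22 GB → drive 2 (remaining 42 GB)
24 GB → drive 2 (remaining 18 GB)
25 GB → drive 3 (remaining 39 GB)
24 GB → drive 3 (remaining 15 GB)
23 GB → drive 4 (remaining 41 GB)
23 GB → drive 4 (remaining 18 GB)
24 GB → drive 5 (remaining 40 GB)
25 GB → drive 5 (remaining 15 GB)
21 GB → drive 6 (remaining 43 GB)
27 GB → drive 6 (remaining 16 GB)
23 GB → drive 7 (remaining 41 GB)
Final drives: [21,26] [22,24] [25,24] [23,23] [24,25] [21,27] [23].

7 drives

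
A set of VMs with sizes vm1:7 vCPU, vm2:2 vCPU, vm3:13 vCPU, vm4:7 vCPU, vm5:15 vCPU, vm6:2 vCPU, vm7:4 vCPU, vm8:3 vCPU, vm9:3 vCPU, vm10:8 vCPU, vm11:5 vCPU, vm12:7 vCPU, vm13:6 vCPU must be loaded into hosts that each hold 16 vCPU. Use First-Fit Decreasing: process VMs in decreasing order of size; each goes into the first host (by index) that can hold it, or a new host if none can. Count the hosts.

Sorted descending: 15, 13, 8, 7, 7, 7, 6, 5, 4, 3, 3, 2, 2.
Put 15 vCPU in host 1; 1 vCPU remain.
Put 13 vCPU in host 2; 3 vCPU remain.
Put 8 vCPU in host 3; 8 vCPU remain.
Put 7 vCPU in host 3; 1 vCPU remain.
Put 7 vCPU in host 4; 9 vCPU remain.
Put 7 vCPU in host 4; 2 vCPU remain.
Put 6 vCPU in host 5; 10 vCPU remain.
Put 5 vCPU in host 5; 5 vCPU remain.
Put 4 vCPU in host 5; 1 vCPU remain.
Put 3 vCPU in host 2; 0 vCPU remain.
Put 3 vCPU in host 6; 13 vCPU remain.
Put 2 vCPU in host 4; 0 vCPU remain.
Put 2 vCPU in host 6; 11 vCPU remain.

6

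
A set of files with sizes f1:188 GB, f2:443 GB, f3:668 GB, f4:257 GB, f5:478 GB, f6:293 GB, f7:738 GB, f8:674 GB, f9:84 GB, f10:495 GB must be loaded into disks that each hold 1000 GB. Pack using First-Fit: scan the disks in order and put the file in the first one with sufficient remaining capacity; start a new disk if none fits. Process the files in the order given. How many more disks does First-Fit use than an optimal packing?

0

First-Fit: [188,443,257,84] [668,293] [478,495] [738] [674] → 5 disks.
Total size 4318 GB; any packing needs at least ⌈4318/1000⌉ = 5 disks.
So 5 is already optimal.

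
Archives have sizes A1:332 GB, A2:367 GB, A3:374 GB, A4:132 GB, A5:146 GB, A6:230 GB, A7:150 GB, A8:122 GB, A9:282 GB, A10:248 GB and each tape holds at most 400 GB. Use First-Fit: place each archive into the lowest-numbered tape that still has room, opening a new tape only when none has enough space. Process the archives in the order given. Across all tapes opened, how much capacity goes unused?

tape 1: place A1 (332 GB), 68 GB left
tape 2: place A2 (367 GB), 33 GB left
tape 3: place A3 (374 GB), 26 GB left
tape 4: place A4 (132 GB), 268 GB left
tape 4: place A5 (146 GB), 122 GB left
tape 5: place A6 (230 GB), 170 GB left
tape 5: place A7 (150 GB), 20 GB left
tape 4: place A8 (122 GB), 0 GB left
tape 6: place A9 (282 GB), 118 GB left
tape 7: place A10 (248 GB), 152 GB left
7 tapes × 400 GB = 2800 GB; used 2383 GB; unused 417 GB.

417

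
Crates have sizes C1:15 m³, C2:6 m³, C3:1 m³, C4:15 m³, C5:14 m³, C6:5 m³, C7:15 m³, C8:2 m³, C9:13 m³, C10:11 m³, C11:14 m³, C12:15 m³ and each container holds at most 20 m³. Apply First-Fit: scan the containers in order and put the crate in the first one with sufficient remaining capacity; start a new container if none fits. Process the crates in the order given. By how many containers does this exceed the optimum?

0

First-Fit: [15,1,2] [6,14] [15,5] [15] [13] [11] [14] [15] → 8 containers.
8 crates exceed 10 m³ (half the capacity), and no two of those can share a container, so at least 8 containers are needed.
So 8 is already optimal.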